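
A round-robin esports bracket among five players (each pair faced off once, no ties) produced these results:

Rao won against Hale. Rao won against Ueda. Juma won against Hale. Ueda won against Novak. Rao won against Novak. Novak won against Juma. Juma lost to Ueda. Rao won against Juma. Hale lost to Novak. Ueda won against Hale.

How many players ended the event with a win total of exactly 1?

1

Win totals: Novak 2, Rao 4, Juma 1, Ueda 3, Hale 0.
Exactly 1: Juma — 1 player.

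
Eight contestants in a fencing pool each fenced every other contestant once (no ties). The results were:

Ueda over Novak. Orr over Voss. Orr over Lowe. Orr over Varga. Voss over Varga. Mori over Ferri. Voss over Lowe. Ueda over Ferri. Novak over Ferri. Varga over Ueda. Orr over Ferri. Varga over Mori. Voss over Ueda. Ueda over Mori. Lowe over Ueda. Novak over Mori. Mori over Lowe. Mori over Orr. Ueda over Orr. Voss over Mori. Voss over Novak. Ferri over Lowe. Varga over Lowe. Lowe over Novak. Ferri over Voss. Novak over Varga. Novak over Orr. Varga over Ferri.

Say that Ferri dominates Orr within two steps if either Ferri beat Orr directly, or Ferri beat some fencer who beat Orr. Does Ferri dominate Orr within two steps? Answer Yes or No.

No

Ferri did not beat Orr directly.
Ferri beat Lowe, Voss, but each of them lost to Orr. No two-step path.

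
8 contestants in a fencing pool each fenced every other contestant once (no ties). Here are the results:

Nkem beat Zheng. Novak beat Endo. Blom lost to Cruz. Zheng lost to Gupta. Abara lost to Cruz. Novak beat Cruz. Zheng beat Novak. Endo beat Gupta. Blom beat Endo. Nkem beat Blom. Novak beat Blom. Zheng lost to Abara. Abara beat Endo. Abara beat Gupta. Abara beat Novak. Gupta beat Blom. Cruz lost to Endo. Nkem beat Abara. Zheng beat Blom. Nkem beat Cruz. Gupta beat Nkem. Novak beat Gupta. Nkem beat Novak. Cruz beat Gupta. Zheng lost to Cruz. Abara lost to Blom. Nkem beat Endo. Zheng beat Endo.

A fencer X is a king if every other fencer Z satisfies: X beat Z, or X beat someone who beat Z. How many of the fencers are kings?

Zheng cannot reach Nkem in two steps.
Gupta reaches everyone (king).
Blom cannot reach Nkem in two steps.
Endo cannot reach Novak in two steps.
Cruz reaches everyone (king).
Abara reaches everyone (king).
Novak reaches everyone (king).
Nkem reaches everyone (king).
Kings: Gupta, Cruz, Abara, Novak, Nkem — 5.

5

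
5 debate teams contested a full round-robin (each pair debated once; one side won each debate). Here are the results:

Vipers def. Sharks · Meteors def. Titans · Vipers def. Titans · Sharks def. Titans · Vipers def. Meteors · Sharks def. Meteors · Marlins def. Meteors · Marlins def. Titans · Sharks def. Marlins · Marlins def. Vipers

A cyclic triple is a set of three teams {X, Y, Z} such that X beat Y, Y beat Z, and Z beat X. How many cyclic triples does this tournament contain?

Win totals: Marlins 3, Sharks 3, Titans 0, Meteors 1, Vipers 3.
A team with w wins dominates both others in C(w,2) triples; summing gives 3 + 3 + 0 + 0 + 3 = 9 transitive triples.
Total triples C(5,3) = 10, so cyclic triples = 10 − 9 = 1.

1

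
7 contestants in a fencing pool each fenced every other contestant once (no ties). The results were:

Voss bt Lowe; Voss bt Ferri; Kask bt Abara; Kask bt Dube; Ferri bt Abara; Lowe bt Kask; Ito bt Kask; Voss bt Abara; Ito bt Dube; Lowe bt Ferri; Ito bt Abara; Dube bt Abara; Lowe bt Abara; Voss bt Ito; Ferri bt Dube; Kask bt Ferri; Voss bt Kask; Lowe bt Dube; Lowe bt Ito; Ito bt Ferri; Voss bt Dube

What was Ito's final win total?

4

Ito's results: beat Abara, Dube, Ferri, Kask; lost to Lowe, Voss.
That is 4 wins.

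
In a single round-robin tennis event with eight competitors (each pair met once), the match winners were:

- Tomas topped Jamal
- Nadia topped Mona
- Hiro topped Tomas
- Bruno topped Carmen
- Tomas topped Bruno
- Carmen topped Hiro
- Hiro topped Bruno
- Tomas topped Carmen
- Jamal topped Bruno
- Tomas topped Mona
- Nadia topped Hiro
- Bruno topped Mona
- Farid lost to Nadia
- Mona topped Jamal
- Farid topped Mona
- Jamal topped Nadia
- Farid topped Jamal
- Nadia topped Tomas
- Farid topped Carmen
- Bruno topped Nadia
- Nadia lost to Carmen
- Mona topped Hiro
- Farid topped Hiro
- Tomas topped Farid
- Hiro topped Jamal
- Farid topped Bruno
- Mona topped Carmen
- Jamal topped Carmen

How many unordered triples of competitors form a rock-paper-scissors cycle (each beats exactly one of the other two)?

17

Win totals: Nadia 4, Tomas 5, Bruno 3, Hiro 3, Jamal 3, Mona 3, Carmen 2, Farid 5.
A competitor with w wins dominates both others in C(w,2) triples; summing gives 6 + 10 + 3 + 3 + 3 + 3 + 1 + 10 = 39 transitive triples.
Total triples C(8,3) = 56, so cyclic triples = 56 − 39 = 17.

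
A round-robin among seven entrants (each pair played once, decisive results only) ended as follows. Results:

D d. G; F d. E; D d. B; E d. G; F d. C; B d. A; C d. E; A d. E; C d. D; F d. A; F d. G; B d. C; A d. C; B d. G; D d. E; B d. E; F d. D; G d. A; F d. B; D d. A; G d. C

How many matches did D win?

D's results: beat A, B, E, G; lost to C, F.
That is 4 wins.

4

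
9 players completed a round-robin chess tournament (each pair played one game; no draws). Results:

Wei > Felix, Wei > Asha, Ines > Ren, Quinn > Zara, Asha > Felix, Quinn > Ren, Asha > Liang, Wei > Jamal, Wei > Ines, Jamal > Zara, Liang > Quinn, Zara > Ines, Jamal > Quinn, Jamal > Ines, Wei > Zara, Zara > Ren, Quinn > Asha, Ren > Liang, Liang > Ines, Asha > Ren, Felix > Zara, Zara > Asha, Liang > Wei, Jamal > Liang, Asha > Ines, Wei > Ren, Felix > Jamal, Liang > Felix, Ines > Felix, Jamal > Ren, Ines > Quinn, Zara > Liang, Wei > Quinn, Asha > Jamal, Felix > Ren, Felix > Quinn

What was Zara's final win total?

4

Zara's results: beat Ren, Asha, Ines, Liang; lost to Jamal, Quinn, Wei, Felix.
That is 4 wins.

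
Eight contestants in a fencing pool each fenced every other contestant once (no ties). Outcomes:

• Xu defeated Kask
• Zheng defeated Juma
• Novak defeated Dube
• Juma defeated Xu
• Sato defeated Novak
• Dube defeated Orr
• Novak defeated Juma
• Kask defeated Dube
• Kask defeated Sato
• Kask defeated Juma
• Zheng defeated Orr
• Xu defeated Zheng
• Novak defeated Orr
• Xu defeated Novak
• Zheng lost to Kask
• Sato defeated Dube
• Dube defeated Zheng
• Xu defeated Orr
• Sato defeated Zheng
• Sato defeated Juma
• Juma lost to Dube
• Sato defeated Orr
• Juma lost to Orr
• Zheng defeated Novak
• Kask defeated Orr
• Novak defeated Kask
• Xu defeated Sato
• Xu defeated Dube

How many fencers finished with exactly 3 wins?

Win totals: Novak 4, Zheng 3, Sato 5, Dube 3, Xu 6, Kask 5, Juma 1, Orr 1.
Exactly 3: Zheng, Dube — 2 fencers.

2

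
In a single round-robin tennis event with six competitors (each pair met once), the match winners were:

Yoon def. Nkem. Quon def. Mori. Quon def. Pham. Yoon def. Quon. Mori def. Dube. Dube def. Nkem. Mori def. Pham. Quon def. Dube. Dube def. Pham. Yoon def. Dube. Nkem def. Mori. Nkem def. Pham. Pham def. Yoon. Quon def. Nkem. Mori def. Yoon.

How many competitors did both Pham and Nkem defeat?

0

Pham beat: Yoon.
Nkem beat: Pham, Mori.
No one was beaten by both.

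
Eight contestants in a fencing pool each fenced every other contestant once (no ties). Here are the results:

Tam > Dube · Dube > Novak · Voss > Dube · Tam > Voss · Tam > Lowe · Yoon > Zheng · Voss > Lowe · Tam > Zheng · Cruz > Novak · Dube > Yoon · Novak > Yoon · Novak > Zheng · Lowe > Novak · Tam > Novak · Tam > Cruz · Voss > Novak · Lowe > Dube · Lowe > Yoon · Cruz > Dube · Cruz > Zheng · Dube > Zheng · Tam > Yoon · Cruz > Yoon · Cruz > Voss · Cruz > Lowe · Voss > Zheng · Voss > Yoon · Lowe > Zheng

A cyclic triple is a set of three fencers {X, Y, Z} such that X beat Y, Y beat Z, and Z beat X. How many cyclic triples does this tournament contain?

Win totals: Tam 7, Lowe 4, Dube 3, Yoon 1, Novak 2, Cruz 6, Voss 5, Zheng 0.
A fencer with w wins dominates both others in C(w,2) triples; summing gives 21 + 6 + 3 + 0 + 1 + 15 + 10 + 0 = 56 transitive triples.
Total triples C(8,3) = 56, so cyclic triples = 56 − 56 = 0.

0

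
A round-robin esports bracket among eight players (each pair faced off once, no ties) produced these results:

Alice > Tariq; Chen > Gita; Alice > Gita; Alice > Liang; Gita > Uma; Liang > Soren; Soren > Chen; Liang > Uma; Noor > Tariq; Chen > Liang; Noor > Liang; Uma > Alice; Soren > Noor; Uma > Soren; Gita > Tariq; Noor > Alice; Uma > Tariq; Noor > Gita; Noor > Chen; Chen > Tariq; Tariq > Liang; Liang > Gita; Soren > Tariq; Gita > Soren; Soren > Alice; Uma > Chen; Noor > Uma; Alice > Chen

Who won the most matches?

Win totals: Tariq 1, Soren 4, Gita 3, Uma 4, Alice 4, Noor 6, Liang 3, Chen 3.
Noor leads with 6 wins (next highest: 4).

Noor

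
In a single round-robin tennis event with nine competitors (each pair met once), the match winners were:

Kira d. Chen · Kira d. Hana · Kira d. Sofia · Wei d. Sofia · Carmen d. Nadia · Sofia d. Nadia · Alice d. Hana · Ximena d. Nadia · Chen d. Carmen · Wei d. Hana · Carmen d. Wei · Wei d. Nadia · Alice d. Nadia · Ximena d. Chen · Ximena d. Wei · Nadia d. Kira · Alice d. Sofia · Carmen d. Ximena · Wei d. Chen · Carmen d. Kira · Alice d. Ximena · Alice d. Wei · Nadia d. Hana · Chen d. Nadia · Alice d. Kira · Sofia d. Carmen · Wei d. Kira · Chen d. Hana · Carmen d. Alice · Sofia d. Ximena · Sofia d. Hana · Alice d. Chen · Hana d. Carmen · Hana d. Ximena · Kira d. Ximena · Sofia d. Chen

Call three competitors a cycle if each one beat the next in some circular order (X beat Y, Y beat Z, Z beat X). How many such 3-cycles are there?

19

Win totals: Carmen 5, Ximena 3, Kira 4, Hana 2, Alice 7, Wei 5, Nadia 2, Chen 3, Sofia 5.
A competitor with w wins dominates both others in C(w,2) triples; summing gives 10 + 3 + 6 + 1 + 21 + 10 + 1 + 3 + 10 = 65 transitive triples.
Total triples C(9,3) = 84, so cyclic triples = 84 − 65 = 19.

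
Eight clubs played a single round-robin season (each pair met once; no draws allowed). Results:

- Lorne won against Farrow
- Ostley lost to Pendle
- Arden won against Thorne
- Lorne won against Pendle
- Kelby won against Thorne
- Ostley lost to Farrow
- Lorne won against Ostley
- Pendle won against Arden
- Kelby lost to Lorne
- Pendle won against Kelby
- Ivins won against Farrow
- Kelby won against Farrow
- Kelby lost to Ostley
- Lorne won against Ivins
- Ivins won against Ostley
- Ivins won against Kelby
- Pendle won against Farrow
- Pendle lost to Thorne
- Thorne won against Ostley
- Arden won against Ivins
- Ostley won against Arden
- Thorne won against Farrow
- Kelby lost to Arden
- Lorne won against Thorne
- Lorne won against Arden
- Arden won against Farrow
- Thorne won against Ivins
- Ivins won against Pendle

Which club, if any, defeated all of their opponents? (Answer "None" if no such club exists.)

Lorne

Lorne has 7 wins out of 7 opponents — a perfect record.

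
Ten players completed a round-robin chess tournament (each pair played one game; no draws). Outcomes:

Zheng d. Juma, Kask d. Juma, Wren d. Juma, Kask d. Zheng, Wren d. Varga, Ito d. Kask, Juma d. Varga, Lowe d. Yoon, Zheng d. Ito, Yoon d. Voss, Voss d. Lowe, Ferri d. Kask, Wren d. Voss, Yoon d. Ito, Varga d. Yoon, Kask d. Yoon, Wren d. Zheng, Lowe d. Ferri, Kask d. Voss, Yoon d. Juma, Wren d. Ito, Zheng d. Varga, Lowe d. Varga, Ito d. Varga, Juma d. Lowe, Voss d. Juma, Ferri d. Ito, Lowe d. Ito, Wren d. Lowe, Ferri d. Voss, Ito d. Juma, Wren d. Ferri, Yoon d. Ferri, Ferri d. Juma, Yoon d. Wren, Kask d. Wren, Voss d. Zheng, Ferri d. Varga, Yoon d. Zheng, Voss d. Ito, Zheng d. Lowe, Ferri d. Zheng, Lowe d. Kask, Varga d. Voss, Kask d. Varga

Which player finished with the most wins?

Wren

Win totals: Ito 3, Juma 2, Yoon 6, Ferri 6, Varga 2, Lowe 5, Wren 7, Kask 6, Voss 4, Zheng 4.
Wren leads with 7 wins (next highest: 6).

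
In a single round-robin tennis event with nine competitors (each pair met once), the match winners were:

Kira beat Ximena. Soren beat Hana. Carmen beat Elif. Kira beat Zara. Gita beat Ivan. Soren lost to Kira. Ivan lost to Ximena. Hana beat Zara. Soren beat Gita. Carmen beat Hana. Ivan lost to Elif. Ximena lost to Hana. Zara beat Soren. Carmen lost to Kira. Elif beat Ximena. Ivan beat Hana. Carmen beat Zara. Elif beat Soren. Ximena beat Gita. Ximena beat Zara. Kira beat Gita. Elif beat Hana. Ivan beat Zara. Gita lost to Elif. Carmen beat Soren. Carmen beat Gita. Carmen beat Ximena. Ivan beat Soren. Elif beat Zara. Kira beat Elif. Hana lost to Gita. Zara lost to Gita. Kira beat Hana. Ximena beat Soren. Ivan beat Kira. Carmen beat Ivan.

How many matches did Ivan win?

Ivan's results: beat Zara, Kira, Soren, Hana; lost to Ximena, Gita, Carmen, Elif.
That is 4 wins.

4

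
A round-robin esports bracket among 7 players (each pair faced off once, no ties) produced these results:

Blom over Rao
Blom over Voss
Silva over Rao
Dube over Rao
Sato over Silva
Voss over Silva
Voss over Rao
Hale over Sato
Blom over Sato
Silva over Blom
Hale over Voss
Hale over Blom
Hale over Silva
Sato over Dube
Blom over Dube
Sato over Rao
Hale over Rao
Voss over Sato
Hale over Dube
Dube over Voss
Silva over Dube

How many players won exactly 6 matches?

Win totals: Silva 3, Hale 6, Sato 3, Rao 0, Dube 2, Blom 4, Voss 3.
Exactly 6: Hale — 1 player.

1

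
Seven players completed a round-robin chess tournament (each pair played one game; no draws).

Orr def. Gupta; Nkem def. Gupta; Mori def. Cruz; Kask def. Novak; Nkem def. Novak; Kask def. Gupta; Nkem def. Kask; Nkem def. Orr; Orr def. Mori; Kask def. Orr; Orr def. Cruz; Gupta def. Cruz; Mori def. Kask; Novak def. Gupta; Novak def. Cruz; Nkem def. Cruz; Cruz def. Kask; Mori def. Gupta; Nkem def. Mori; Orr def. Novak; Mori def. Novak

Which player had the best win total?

Nkem

Win totals: Gupta 1, Novak 2, Kask 3, Cruz 1, Orr 4, Nkem 6, Mori 4.
Nkem leads with 6 wins (next highest: 4).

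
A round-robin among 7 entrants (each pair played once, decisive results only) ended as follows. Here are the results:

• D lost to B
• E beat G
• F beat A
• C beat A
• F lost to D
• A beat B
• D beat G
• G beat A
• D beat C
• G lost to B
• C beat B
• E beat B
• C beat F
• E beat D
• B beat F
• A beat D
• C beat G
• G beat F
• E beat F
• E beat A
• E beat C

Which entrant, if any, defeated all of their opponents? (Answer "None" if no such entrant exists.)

E

E has 6 wins out of 6 opponents — a perfect record.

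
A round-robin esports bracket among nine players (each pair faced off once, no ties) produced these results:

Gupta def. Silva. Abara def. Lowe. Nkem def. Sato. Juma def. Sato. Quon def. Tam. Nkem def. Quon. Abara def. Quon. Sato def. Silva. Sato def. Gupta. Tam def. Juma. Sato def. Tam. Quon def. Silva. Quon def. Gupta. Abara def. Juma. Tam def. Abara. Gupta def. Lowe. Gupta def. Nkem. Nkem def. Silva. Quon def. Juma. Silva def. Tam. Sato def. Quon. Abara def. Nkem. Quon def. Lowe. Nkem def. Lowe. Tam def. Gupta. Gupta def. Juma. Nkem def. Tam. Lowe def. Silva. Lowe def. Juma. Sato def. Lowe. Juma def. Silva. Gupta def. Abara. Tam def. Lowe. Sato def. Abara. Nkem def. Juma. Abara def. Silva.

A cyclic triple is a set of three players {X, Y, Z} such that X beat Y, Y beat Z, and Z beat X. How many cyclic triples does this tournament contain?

Win totals: Nkem 6, Sato 6, Juma 2, Gupta 5, Lowe 2, Quon 5, Tam 4, Silva 1, Abara 5.
A player with w wins dominates both others in C(w,2) triples; summing gives 15 + 15 + 1 + 10 + 1 + 10 + 6 + 0 + 10 = 68 transitive triples.
Total triples C(9,3) = 84, so cyclic triples = 84 − 68 = 16.

16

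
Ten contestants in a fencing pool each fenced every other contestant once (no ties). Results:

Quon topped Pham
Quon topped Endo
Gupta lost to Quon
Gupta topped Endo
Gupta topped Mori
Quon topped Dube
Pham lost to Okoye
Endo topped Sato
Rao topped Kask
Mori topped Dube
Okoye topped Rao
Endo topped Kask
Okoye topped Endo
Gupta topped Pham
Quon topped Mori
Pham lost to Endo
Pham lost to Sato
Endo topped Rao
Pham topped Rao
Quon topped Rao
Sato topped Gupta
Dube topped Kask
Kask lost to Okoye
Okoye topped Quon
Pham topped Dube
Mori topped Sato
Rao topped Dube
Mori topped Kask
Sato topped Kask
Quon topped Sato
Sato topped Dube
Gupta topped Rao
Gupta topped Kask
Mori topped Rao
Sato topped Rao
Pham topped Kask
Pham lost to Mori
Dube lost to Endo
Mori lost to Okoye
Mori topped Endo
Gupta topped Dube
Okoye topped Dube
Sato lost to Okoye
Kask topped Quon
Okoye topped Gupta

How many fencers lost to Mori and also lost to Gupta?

5

Mori beat: Pham, Sato, Rao, Endo, Kask, Dube.
Gupta beat: Pham, Rao, Endo, Kask, Mori, Dube.
Both beat: Pham, Rao, Endo, Kask, Dube — 5.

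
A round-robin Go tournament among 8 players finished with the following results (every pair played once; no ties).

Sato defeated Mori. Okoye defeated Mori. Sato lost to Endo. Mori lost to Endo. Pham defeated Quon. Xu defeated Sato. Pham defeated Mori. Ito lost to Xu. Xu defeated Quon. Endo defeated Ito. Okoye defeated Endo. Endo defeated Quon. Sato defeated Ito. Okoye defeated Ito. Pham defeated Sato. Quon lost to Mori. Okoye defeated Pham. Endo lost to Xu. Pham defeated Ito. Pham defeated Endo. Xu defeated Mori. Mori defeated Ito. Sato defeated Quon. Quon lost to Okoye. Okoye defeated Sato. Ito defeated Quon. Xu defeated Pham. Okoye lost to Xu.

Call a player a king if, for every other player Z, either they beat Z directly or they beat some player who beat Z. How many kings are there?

1

Sato cannot reach Okoye, Pham, Xu, Endo in two steps.
Ito cannot reach Sato, Okoye, Pham, Xu, Mori, Endo in two steps.
Okoye cannot reach Xu in two steps.
Pham cannot reach Okoye, Xu in two steps.
Xu reaches everyone (king).
Mori cannot reach Sato, Okoye, Pham, Xu, Endo in two steps.
Endo cannot reach Okoye, Pham, Xu in two steps.
Quon cannot reach Sato, Ito, Okoye, Pham, Xu, Mori, Endo in two steps.
Kings: Xu — 1.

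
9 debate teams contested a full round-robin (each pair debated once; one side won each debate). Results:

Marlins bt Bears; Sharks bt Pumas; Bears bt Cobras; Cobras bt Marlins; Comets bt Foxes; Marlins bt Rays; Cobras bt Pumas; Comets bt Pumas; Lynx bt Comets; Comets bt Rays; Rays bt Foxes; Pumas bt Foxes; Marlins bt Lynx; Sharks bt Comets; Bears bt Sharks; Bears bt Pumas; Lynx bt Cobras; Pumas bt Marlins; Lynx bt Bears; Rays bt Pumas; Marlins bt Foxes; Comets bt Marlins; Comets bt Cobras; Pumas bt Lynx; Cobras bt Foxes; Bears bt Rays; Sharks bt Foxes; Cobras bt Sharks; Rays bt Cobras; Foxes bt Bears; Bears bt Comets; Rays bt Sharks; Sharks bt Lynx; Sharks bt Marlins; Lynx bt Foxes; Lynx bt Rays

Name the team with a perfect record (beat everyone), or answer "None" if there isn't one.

Highest win total is Sharks with 5 (out of 8 possible).
Sharks lost to Cobras, Rays, Bears, so no team went undefeated.

None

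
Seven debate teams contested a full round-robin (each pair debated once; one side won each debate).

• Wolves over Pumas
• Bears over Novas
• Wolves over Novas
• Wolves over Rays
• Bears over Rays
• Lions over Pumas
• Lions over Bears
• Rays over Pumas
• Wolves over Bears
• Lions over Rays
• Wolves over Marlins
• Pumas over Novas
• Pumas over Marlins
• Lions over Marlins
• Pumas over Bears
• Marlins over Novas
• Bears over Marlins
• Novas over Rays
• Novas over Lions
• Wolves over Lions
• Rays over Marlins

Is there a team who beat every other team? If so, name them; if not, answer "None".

Wolves

Wolves has 6 wins out of 6 opponents — a perfect record.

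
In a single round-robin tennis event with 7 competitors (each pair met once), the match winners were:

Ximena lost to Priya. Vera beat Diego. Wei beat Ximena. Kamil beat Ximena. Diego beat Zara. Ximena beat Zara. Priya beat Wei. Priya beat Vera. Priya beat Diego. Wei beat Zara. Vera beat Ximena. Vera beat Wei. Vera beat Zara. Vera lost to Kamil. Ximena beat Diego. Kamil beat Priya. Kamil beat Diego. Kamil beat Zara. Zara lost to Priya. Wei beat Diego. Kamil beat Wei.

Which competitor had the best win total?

Win totals: Zara 0, Vera 4, Diego 1, Ximena 2, Priya 5, Wei 3, Kamil 6.
Kamil leads with 6 wins (next highest: 5).

Kamil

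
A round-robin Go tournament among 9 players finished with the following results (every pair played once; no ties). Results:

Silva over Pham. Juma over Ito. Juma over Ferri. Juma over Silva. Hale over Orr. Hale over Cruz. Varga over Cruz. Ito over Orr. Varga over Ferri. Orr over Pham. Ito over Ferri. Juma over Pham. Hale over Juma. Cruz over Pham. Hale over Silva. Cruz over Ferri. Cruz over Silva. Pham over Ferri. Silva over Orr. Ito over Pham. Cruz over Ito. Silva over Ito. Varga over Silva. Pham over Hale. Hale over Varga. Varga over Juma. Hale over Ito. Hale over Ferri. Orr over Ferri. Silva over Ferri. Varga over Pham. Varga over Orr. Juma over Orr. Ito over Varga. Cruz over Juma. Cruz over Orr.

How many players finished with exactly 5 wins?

1

Win totals: Hale 7, Varga 6, Silva 4, Ferri 0, Ito 4, Orr 2, Juma 5, Cruz 6, Pham 2.
Exactly 5: Juma — 1 player.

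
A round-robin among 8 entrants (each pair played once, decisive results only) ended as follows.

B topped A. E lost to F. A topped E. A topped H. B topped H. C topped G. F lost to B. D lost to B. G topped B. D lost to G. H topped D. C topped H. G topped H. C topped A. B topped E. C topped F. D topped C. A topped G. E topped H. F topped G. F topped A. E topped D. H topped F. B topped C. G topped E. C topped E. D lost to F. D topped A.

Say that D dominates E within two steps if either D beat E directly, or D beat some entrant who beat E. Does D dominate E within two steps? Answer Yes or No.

D did not beat E directly.
D beat A, C. Of those, A beat E.

Yes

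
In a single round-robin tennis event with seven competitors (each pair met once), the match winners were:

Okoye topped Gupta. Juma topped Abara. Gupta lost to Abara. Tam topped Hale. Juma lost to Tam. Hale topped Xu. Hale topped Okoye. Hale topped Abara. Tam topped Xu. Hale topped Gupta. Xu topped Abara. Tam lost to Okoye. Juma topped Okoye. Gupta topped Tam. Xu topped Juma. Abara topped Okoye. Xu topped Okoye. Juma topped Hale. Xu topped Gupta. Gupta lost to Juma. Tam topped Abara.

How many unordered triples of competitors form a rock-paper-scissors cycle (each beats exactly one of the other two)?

9

Win totals: Okoye 2, Gupta 1, Juma 4, Xu 4, Hale 4, Abara 2, Tam 4.
A competitor with w wins dominates both others in C(w,2) triples; summing gives 1 + 0 + 6 + 6 + 6 + 1 + 6 = 26 transitive triples.
Total triples C(7,3) = 35, so cyclic triples = 35 − 26 = 9.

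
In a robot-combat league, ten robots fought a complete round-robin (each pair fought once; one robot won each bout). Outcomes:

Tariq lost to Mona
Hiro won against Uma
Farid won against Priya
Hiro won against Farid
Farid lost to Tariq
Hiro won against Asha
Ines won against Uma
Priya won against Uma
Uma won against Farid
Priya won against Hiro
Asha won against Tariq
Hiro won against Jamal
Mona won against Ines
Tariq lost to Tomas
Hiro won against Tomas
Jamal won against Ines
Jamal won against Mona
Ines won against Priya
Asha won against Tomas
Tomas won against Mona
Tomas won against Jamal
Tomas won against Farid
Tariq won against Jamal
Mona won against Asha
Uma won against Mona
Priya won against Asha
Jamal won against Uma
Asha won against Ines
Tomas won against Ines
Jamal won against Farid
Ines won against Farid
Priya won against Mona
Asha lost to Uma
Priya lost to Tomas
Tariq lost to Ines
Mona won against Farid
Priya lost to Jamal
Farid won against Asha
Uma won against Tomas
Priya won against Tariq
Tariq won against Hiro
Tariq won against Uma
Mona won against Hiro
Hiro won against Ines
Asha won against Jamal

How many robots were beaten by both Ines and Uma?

1

Ines beat: Tariq, Uma, Priya, Farid.
Uma beat: Tomas, Farid, Asha, Mona.
Both beat: Farid — 1.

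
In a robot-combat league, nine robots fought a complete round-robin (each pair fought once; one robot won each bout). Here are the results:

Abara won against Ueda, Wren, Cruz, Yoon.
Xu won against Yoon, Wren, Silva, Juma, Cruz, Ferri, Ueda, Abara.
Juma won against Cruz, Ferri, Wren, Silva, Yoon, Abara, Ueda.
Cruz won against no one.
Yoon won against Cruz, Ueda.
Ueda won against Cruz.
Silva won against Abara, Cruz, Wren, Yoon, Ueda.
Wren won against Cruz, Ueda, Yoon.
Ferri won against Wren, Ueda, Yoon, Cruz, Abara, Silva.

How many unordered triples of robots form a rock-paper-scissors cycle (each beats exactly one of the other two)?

0

Win totals: Xu 8, Ueda 1, Cruz 0, Wren 3, Abara 4, Yoon 2, Juma 7, Silva 5, Ferri 6.
A robot with w wins dominates both others in C(w,2) triples; summing gives 28 + 0 + 0 + 3 + 6 + 1 + 21 + 10 + 15 = 84 transitive triples.
Total triples C(9,3) = 84, so cyclic triples = 84 − 84 = 0.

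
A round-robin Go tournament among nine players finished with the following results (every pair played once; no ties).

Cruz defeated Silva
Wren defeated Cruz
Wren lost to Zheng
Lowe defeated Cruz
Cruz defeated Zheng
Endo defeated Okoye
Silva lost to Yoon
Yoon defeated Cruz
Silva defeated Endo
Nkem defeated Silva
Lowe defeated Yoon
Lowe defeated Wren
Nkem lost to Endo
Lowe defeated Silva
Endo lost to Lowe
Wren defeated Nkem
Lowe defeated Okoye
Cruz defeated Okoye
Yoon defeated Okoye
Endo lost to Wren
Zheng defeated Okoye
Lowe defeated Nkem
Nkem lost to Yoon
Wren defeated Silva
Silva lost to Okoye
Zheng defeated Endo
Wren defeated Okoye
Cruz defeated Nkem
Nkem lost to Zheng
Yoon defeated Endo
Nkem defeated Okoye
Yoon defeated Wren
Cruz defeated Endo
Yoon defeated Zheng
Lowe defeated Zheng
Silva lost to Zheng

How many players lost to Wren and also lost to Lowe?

Wren beat: Silva, Okoye, Endo, Cruz, Nkem.
Lowe beat: Yoon, Silva, Okoye, Wren, Zheng, Endo, Cruz, Nkem.
Both beat: Silva, Okoye, Endo, Cruz, Nkem — 5.

5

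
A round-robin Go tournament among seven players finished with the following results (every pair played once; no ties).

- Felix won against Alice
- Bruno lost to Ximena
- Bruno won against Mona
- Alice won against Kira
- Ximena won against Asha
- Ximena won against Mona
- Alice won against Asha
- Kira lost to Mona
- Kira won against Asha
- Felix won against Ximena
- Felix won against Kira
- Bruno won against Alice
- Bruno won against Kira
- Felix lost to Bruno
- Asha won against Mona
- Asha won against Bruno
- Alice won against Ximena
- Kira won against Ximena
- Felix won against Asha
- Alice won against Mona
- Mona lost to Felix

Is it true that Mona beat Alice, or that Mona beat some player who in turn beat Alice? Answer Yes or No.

Mona did not beat Alice directly.
Mona beat Kira, but each of them lost to Alice. No two-step path.

No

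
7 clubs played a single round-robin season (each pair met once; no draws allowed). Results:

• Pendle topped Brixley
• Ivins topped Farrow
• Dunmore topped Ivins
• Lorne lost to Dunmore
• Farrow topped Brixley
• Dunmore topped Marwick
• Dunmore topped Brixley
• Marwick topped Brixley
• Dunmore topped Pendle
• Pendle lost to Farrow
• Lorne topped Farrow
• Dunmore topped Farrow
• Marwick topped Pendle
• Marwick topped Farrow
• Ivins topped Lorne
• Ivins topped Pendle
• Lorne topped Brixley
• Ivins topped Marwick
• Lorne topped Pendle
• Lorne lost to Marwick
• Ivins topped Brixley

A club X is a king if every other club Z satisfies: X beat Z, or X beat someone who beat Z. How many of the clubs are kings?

1

Marwick cannot reach Dunmore, Ivins in two steps.
Farrow cannot reach Marwick, Dunmore, Ivins, Lorne in two steps.
Pendle cannot reach Marwick, Farrow, Dunmore, Ivins, Lorne in two steps.
Dunmore reaches everyone (king).
Ivins cannot reach Dunmore in two steps.
Brixley cannot reach Marwick, Farrow, Pendle, Dunmore, Ivins, Lorne in two steps.
Lorne cannot reach Marwick, Dunmore, Ivins in two steps.
Kings: Dunmore — 1.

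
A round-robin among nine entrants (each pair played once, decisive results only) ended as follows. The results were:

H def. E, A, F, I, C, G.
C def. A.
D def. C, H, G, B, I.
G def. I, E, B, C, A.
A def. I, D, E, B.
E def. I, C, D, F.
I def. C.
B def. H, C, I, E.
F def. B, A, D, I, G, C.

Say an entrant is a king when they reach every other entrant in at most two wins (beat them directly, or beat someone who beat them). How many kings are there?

A reaches everyone (king).
B reaches everyone (king).
C cannot reach F, G, H in two steps.
D reaches everyone (king).
E reaches everyone (king).
F reaches everyone (king).
G reaches everyone (king).
H reaches everyone (king).
I cannot reach B, D, E, F, G, H in two steps.
Kings: A, B, D, E, F, G, H — 7.

7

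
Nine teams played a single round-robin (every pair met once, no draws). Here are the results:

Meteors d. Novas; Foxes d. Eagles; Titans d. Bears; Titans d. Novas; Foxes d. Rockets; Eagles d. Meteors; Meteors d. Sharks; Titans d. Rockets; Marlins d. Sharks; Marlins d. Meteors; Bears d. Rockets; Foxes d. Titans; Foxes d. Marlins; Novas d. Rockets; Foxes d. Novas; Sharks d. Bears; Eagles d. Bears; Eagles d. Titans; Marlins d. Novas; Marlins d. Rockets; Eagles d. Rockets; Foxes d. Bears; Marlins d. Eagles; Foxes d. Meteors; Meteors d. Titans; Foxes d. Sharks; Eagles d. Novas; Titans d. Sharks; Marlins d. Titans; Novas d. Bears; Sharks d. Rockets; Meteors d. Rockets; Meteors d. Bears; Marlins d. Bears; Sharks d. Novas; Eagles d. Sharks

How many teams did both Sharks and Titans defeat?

3

Sharks beat: Novas, Bears, Rockets.
Titans beat: Sharks, Novas, Bears, Rockets.
Both beat: Novas, Bears, Rockets — 3.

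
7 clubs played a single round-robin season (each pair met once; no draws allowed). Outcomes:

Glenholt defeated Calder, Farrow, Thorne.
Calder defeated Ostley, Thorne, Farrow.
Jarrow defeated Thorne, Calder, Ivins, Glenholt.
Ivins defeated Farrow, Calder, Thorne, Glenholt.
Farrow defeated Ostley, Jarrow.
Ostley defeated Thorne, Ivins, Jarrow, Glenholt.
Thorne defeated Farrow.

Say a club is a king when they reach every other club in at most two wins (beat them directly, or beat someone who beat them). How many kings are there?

Farrow reaches everyone (king).
Glenholt cannot reach Ivins in two steps.
Jarrow reaches everyone (king).
Ostley reaches everyone (king).
Calder reaches everyone (king).
Ivins reaches everyone (king).
Thorne cannot reach Glenholt, Calder, Ivins in two steps.
Kings: Farrow, Jarrow, Ostley, Calder, Ivins — 5.

5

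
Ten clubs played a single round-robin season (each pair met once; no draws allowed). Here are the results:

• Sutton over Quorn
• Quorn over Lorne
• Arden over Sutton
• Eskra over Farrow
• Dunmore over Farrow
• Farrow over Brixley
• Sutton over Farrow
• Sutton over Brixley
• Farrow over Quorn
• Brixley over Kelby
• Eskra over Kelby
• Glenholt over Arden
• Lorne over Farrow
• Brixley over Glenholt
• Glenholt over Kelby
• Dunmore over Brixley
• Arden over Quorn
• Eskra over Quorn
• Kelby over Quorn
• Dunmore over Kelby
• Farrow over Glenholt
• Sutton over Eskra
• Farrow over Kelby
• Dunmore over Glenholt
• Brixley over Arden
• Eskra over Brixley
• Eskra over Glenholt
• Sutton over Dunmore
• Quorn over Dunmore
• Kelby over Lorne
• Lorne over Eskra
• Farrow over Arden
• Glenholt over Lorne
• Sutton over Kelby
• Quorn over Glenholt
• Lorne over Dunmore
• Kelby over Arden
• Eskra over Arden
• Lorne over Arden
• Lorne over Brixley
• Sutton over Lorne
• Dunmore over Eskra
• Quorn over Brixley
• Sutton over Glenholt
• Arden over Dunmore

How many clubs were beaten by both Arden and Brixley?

Arden beat: Sutton, Quorn, Dunmore.
Brixley beat: Arden, Glenholt, Kelby.
No one was beaten by both.

0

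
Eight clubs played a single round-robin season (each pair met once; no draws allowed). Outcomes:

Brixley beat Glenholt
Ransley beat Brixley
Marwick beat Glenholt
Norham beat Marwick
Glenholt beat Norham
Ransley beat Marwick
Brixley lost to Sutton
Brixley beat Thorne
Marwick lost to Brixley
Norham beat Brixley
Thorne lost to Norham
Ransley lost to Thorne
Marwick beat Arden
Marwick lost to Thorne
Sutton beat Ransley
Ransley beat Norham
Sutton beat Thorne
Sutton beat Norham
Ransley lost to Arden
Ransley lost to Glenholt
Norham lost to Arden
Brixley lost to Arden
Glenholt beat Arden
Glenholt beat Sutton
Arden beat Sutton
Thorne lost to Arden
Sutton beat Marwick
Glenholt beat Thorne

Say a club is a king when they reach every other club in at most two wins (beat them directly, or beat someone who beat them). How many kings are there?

5

Norham cannot reach Sutton in two steps.
Brixley reaches everyone (king).
Marwick reaches everyone (king).
Glenholt reaches everyone (king).
Ransley cannot reach Sutton in two steps.
Arden reaches everyone (king).
Sutton reaches everyone (king).
Thorne cannot reach Sutton in two steps.
Kings: Brixley, Marwick, Glenholt, Arden, Sutton — 5.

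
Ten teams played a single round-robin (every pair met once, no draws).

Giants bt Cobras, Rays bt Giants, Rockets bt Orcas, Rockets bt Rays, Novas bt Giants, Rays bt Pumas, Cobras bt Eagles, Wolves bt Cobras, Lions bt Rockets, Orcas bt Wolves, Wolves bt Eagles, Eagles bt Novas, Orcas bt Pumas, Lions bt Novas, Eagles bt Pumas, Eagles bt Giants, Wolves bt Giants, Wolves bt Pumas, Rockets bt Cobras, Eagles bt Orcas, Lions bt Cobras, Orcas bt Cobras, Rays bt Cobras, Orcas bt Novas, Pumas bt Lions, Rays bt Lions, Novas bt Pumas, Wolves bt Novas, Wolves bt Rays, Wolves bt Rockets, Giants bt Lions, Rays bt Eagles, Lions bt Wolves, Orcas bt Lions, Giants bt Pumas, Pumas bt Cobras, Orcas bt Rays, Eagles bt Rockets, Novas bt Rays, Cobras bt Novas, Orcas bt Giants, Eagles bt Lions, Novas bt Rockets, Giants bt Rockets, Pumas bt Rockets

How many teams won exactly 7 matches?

2

Win totals: Wolves 7, Novas 4, Eagles 6, Rays 5, Lions 4, Cobras 2, Pumas 3, Rockets 3, Orcas 7, Giants 4.
Exactly 7: Wolves, Orcas — 2 teams.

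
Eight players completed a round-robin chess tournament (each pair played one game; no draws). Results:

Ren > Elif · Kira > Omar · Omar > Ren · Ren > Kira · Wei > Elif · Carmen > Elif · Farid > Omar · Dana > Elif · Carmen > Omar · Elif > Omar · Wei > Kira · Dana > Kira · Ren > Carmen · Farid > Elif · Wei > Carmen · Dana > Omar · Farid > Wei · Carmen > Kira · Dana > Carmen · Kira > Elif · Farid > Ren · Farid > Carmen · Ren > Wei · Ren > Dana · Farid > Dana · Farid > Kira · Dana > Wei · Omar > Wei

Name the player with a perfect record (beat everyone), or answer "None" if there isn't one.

Farid has 7 wins out of 7 opponents — a perfect record.

Farid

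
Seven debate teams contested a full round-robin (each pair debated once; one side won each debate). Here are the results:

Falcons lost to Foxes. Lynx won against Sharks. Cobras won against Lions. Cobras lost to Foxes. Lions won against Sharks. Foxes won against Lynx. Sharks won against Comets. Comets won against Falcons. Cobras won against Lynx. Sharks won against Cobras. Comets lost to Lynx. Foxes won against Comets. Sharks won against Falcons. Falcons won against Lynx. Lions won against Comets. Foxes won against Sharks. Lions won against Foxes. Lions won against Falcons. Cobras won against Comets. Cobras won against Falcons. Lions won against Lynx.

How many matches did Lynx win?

2

Lynx's results: beat Sharks, Comets; lost to Foxes, Falcons, Cobras, Lions.
That is 2 wins.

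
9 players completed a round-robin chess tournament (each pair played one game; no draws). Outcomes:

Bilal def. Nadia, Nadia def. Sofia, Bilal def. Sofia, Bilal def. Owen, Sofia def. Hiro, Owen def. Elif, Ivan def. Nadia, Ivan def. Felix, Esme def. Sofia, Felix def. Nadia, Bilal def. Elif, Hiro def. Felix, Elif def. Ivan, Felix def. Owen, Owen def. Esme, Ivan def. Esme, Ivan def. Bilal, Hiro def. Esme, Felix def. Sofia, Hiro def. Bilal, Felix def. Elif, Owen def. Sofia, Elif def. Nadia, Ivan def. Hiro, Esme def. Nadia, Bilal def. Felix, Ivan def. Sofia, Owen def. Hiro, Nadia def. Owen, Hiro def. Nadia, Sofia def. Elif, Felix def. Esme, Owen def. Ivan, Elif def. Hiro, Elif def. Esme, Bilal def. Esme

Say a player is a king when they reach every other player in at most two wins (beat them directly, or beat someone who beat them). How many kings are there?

Sofia cannot reach Owen in two steps.
Ivan reaches everyone (king).
Bilal reaches everyone (king).
Esme cannot reach Ivan, Bilal, Felix in two steps.
Hiro cannot reach Ivan in two steps.
Felix cannot reach Bilal in two steps.
Owen reaches everyone (king).
Elif reaches everyone (king).
Nadia cannot reach Bilal, Felix in two steps.
Kings: Ivan, Bilal, Owen, Elif — 4.

4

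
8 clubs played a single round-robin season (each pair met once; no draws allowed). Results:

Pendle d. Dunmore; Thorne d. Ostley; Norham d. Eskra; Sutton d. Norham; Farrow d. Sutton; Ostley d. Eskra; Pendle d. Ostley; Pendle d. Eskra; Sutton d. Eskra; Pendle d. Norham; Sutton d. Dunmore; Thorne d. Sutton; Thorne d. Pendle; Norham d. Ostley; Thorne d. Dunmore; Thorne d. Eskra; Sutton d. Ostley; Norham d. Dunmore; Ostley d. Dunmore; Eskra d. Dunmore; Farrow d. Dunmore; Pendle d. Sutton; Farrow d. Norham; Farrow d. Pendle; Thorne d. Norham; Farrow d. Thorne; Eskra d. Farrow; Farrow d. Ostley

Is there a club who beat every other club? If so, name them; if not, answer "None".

Highest win total is Thorne with 6 (out of 7 possible).
Thorne lost to Farrow, so no club went undefeated.

None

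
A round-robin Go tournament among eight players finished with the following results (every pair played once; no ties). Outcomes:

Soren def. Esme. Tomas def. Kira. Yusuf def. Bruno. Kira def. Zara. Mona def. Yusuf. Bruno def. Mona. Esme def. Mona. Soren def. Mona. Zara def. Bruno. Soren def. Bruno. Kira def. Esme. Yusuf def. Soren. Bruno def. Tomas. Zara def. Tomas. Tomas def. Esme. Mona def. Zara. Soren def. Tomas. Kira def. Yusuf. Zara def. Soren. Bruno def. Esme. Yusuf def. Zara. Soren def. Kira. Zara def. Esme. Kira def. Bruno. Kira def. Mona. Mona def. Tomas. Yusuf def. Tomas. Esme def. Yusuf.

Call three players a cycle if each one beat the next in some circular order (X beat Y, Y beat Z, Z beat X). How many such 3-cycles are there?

16

Win totals: Bruno 3, Soren 5, Zara 4, Mona 3, Kira 5, Esme 2, Tomas 2, Yusuf 4.
A player with w wins dominates both others in C(w,2) triples; summing gives 3 + 10 + 6 + 3 + 10 + 1 + 1 + 6 = 40 transitive triples.
Total triples C(8,3) = 56, so cyclic triples = 56 − 40 = 16.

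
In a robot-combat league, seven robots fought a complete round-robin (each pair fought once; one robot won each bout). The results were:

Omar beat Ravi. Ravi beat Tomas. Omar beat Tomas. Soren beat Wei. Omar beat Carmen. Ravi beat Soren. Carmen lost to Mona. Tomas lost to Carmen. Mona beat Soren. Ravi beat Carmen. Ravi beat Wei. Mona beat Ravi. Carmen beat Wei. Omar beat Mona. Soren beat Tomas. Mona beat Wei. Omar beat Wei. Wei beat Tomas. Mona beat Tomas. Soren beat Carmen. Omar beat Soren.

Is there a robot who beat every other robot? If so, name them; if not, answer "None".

Omar

Omar has 6 wins out of 6 opponents — a perfect record.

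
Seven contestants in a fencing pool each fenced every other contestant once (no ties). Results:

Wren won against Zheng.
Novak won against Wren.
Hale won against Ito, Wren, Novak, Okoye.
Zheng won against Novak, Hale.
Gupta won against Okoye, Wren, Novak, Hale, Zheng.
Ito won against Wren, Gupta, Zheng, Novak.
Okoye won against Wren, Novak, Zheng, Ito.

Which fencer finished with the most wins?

Win totals: Ito 4, Wren 1, Hale 4, Zheng 2, Gupta 5, Novak 1, Okoye 4.
Gupta leads with 5 wins (next highest: 4).

Gupta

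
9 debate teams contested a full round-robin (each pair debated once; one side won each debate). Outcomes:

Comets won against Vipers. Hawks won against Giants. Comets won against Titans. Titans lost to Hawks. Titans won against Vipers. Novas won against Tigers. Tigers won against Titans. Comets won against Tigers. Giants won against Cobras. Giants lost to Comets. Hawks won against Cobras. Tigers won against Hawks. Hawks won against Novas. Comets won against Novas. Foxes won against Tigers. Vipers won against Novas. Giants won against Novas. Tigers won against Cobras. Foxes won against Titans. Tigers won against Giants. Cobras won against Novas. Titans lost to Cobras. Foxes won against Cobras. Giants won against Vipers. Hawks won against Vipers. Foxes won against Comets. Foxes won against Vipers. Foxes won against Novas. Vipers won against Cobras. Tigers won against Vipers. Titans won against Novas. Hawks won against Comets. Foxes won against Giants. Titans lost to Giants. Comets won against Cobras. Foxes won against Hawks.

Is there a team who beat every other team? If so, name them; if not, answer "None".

Foxes

Foxes has 8 wins out of 8 opponents — a perfect record.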